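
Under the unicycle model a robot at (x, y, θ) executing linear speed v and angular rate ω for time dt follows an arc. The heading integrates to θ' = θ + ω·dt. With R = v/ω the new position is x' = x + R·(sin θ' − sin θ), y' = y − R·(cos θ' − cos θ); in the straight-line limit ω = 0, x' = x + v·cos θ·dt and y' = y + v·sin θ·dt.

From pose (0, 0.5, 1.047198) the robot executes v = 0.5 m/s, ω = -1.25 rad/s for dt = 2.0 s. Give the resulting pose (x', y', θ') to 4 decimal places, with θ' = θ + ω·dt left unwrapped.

θ' = 1.0472 + -1.25·2.0 = -1.4528
R = v/ω = 0.5/-1.25 = -0.4000
x' = 0 + -0.4000·(sin -1.4528 − sin 1.0472) = 0.7436
y' = 0.5 − -0.4000·(cos -1.4528 − cos 1.0472) = 0.3471

(0.7436, 0.3471, -1.4528)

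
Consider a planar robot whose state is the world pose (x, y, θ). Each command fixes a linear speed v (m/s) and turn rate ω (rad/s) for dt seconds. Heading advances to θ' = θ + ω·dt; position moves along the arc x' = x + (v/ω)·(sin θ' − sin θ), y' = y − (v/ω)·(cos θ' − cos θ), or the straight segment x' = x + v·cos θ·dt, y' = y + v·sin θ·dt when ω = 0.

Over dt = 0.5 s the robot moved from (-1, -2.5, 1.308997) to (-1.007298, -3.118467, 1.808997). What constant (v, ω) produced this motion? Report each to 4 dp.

Δθ = 1.808997 − 1.308997 = 0.500000
ω = Δθ/dt = 0.500000/0.5 = 1.0000
R = −Δy/(cos θ' − cos θ) = -1.2500
v = R·ω = -1.2500·1.0000 = -1.2500

v = -1.2500, ω = 1.0000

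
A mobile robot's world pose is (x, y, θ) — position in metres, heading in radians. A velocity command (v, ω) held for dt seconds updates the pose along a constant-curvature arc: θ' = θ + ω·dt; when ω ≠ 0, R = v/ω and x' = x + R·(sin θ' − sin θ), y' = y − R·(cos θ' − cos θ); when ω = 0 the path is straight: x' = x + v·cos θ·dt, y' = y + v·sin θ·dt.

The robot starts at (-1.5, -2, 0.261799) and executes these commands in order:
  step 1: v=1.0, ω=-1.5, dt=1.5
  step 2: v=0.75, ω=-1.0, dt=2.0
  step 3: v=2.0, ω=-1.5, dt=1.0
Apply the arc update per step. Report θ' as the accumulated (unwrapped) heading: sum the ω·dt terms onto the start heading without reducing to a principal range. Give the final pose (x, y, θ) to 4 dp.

step 1: θ'=-1.9882 (R=-0.6667) → pose (-0.7180, -2.9142, -1.9882)
step 2: θ'=-3.9882 (R=-0.7500) → pose (-1.9654, -3.1071, -3.9882)
step 3: θ'=-5.4882 (R=-1.3333) → pose (-1.9185, -1.2900, -5.4882)

(-1.9185, -1.2900, -5.4882)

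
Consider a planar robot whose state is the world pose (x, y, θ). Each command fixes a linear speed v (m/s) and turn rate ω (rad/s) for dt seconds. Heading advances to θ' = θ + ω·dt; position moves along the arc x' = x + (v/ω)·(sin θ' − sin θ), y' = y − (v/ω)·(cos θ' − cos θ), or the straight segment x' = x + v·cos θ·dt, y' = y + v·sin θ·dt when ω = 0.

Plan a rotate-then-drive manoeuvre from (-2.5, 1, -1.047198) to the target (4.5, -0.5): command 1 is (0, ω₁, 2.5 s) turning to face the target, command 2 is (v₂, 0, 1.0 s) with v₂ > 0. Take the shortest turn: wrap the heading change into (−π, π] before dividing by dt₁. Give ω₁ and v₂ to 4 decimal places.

heading to target = atan2(-0.5−1, 4.5−-2.5) = -0.2111
Δθ = wrap(-0.2111 − -1.0472) = 0.8361; ω₁ = Δθ/dt₁ = 0.3344
distance = √((4.5−-2.5)² + (-0.5−1)²) = 7.1589; v₂ = distance/dt₂ = 7.1589

ω₁ = 0.3344, v₂ = 7.1589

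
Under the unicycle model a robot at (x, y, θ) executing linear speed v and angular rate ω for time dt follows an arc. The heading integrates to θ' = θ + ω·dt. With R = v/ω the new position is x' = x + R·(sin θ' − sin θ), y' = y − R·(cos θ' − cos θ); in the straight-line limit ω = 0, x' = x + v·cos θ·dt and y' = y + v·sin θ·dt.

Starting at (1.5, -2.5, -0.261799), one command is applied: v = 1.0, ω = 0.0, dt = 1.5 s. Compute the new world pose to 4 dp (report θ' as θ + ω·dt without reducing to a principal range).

θ' = -0.2618 + 0.0·1.5 = -0.2618
ω = 0 → straight: x' = 1.5 + 1.0·cos(-0.2618)·1.5 = 2.9489
y' = -2.5 + 1.0·sin(-0.2618)·1.5 = -2.8882

(2.9489, -2.8882, -0.2618)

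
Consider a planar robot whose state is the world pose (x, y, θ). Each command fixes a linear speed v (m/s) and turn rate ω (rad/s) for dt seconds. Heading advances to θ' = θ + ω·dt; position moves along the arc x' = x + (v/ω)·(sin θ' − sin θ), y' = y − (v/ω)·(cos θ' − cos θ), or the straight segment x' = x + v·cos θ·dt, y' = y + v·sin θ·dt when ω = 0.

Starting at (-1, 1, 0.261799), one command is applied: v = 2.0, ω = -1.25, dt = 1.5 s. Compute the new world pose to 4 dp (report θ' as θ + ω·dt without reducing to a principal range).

θ' = 0.2618 + -1.25·1.5 = -1.6132
R = v/ω = 2.0/-1.25 = -1.6000
x' = -1 + -1.6000·(sin -1.6132 − sin 0.2618) = 1.0127
y' = 1 − -1.6000·(cos -1.6132 − cos 0.2618) = -0.6133

(1.0127, -0.6133, -1.6132)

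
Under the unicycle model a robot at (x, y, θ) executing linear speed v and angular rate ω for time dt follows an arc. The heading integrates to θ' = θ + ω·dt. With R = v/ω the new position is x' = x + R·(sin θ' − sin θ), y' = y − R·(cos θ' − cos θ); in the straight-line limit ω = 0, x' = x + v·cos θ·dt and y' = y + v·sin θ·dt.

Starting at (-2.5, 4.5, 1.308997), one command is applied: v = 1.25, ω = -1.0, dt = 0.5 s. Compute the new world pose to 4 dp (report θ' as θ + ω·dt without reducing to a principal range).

θ' = 1.3090 + -1.0·0.5 = 0.8090
R = v/ω = 1.25/-1.0 = -1.2500
x' = -2.5 + -1.2500·(sin 0.8090 − sin 1.3090) = -2.1971
y' = 4.5 − -1.2500·(cos 0.8090 − cos 1.3090) = 5.0393

(-2.1971, 5.0393, 0.8090)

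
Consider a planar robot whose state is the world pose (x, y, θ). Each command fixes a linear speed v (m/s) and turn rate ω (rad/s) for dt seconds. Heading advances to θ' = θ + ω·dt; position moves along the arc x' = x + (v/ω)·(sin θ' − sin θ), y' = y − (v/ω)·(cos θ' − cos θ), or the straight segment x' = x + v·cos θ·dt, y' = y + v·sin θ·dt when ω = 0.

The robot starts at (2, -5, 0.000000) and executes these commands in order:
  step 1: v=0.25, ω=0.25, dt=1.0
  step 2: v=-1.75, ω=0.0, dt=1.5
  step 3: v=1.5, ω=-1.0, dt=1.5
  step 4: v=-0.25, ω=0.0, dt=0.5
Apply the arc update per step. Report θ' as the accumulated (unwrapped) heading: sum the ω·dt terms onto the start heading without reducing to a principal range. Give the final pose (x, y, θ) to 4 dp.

(1.4592, -6.4801, -1.2500)

step 1: θ'=0.2500 (R=1.0000) → pose (2.2474, -4.9689, 0.2500)
step 2: θ'=0.2500 (straight) → pose (-0.2960, -5.6183, 0.2500)
step 3: θ'=-1.2500 (R=-1.5000) → pose (1.4986, -6.5987, -1.2500)
step 4: θ'=-1.2500 (straight) → pose (1.4592, -6.4801, -1.2500)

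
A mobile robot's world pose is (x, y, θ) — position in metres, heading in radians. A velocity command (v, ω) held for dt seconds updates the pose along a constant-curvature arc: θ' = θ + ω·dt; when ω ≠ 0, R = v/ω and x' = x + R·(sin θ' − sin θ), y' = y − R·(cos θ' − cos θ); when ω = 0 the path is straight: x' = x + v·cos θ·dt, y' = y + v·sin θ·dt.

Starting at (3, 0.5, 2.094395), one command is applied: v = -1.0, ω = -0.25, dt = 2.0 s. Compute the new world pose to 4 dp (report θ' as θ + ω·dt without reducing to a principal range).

θ' = 2.0944 + -0.25·2.0 = 1.5944
R = v/ω = -1.0/-0.25 = 4.0000
x' = 3 + 4.0000·(sin 1.5944 − sin 2.0944) = 3.5348
y' = 0.5 − 4.0000·(cos 1.5944 − cos 2.0944) = -1.4056

(3.5348, -1.4056, 1.5944)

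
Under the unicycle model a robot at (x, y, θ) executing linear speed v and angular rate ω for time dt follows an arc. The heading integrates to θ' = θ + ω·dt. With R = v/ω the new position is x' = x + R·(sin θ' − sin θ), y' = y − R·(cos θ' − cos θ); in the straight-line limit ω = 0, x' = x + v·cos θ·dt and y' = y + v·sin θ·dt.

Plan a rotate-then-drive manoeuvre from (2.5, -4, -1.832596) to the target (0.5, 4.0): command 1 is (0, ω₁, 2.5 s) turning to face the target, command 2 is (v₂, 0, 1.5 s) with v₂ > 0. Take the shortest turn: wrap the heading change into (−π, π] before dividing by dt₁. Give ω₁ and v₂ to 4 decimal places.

heading to target = atan2(4−-4, 0.5−2.5) = 1.8158
Δθ = wrap(1.8158 − -1.8326) = -2.6348; ω₁ = Δθ/dt₁ = -1.0539
distance = √((0.5−2.5)² + (4−-4)²) = 8.2462; v₂ = distance/dt₂ = 5.4975

ω₁ = -1.0539, v₂ = 5.4975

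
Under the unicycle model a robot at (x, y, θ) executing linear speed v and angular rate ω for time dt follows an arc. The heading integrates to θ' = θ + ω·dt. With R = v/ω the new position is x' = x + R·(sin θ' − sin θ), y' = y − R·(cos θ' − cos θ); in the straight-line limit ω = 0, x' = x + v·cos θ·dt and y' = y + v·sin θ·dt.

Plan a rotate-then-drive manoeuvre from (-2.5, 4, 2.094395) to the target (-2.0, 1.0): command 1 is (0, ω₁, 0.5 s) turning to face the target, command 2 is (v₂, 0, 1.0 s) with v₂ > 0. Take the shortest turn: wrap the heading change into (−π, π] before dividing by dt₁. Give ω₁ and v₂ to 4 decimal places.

ω₁ = 5.5663, v₂ = 3.0414

heading to target = atan2(1−4, -2−-2.5) = -1.4056
Δθ = wrap(-1.4056 − 2.0944) = 2.7831; ω₁ = Δθ/dt₁ = 5.5663
distance = √((-2−-2.5)² + (1−4)²) = 3.0414; v₂ = distance/dt₂ = 3.0414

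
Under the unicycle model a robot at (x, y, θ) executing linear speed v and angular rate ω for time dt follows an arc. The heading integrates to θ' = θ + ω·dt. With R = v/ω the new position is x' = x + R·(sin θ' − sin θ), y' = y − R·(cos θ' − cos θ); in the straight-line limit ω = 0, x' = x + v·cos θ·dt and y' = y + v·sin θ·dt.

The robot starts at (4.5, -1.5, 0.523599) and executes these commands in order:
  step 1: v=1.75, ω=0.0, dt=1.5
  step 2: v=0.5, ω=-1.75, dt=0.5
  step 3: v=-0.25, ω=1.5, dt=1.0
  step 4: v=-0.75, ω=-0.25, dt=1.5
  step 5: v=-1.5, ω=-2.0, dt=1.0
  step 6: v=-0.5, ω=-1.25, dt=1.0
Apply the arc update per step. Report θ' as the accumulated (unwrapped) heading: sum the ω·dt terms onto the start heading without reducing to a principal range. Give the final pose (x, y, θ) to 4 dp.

(5.0643, -0.4387, -2.4764)

step 1: θ'=0.5236 (straight) → pose (6.7733, -0.1875, 0.5236)
step 2: θ'=-0.3514 (R=-0.2857) → pose (7.0145, -0.1667, -0.3514)
step 3: θ'=1.1486 (R=-0.1667) → pose (6.8051, -0.2549, 1.1486)
step 4: θ'=0.7736 (R=3.0000) → pose (6.1647, -1.1718, 0.7736)
step 5: θ'=-1.2264 (R=0.7500) → pose (4.9347, -0.8884, -1.2264)
step 6: θ'=-2.4764 (R=0.4000) → pose (5.0643, -0.4387, -2.4764)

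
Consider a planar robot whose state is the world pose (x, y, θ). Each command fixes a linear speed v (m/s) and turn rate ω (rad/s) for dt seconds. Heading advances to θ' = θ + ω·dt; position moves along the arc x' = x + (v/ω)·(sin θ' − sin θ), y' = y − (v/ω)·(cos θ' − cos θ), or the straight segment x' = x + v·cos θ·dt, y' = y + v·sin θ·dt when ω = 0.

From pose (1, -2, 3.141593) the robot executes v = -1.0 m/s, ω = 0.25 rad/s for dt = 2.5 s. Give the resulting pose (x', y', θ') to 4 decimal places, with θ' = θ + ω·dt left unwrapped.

θ' = 3.1416 + 0.25·2.5 = 3.7666
R = v/ω = -1.0/0.25 = -4.0000
x' = 1 + -4.0000·(sin 3.7666 − sin 3.1416) = 3.3404
y' = -2 − -4.0000·(cos 3.7666 − cos 3.1416) = -1.2439

(3.3404, -1.2439, 3.7666)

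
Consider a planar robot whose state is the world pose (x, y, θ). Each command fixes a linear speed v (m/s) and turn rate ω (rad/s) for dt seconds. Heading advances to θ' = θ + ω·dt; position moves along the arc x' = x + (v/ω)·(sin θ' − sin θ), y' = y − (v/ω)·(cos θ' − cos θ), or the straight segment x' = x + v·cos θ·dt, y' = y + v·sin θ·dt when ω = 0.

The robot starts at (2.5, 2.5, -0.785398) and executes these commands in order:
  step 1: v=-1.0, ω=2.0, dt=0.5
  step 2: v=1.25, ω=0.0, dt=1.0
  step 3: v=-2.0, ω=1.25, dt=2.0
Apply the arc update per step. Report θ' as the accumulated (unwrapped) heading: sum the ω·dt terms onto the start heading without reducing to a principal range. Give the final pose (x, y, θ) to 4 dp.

(2.9394, -0.1185, 2.7146)

step 1: θ'=0.2146 (R=-0.5000) → pose (2.0400, 2.6350, 0.2146)
step 2: θ'=0.2146 (straight) → pose (3.2613, 2.9012, 0.2146)
step 3: θ'=2.7146 (R=-1.6000) → pose (2.9394, -0.1185, 2.7146)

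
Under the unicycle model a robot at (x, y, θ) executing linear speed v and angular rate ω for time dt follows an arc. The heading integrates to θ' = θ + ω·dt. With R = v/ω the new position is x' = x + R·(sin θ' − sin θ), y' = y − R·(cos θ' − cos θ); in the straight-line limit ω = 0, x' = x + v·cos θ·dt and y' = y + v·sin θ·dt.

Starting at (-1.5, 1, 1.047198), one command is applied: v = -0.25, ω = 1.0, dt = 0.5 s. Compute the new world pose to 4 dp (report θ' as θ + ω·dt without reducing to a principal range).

θ' = 1.0472 + 1.0·0.5 = 1.5472
R = v/ω = -0.25/1.0 = -0.2500
x' = -1.5 + -0.2500·(sin 1.5472 − sin 1.0472) = -1.5334
y' = 1 − -0.2500·(cos 1.5472 − cos 1.0472) = 0.8809

(-1.5334, 0.8809, 1.5472)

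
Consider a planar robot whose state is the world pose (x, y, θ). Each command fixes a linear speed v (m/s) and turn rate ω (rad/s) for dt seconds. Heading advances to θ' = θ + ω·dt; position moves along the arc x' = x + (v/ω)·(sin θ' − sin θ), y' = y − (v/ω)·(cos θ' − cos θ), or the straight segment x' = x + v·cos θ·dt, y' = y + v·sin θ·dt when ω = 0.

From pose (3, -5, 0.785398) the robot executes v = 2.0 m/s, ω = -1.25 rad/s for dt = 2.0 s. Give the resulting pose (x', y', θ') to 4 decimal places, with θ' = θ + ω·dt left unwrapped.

(5.7149, -6.3607, -1.7146)

θ' = 0.7854 + -1.25·2.0 = -1.7146
R = v/ω = 2.0/-1.25 = -1.6000
x' = 3 + -1.6000·(sin -1.7146 − sin 0.7854) = 5.7149
y' = -5 − -1.6000·(cos -1.7146 − cos 0.7854) = -6.3607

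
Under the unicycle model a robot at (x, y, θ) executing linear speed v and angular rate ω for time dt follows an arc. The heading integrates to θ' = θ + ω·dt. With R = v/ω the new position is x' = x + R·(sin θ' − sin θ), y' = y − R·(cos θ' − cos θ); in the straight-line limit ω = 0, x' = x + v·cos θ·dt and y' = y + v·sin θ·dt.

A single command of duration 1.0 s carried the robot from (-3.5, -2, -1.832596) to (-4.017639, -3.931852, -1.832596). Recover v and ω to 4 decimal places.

v = 2.0000, ω = 0.0000

Δθ = -1.832596 − -1.832596 = 0.000000
ω = Δθ/dt = 0.000000/1.0 = 0.0000
ω = 0 → v = (Δx·cos θ + Δy·sin θ)/dt = 2.0000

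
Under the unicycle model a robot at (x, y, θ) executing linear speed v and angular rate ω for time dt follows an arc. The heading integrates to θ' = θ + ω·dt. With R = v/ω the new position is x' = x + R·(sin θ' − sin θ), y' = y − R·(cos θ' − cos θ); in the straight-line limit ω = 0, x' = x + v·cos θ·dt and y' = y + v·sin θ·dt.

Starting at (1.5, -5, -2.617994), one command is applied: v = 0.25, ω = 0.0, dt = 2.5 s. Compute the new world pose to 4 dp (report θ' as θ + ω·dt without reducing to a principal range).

θ' = -2.6180 + 0.0·2.5 = -2.6180
ω = 0 → straight: x' = 1.5 + 0.25·cos(-2.6180)·2.5 = 0.9587
y' = -5 + 0.25·sin(-2.6180)·2.5 = -5.3125

(0.9587, -5.3125, -2.6180)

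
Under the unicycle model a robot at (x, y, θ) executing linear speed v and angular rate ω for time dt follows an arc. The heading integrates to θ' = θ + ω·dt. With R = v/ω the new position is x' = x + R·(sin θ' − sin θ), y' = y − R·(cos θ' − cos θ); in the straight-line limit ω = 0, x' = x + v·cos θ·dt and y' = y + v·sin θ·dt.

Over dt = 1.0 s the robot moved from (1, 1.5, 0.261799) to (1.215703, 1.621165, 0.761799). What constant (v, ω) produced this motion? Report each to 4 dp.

Δθ = 0.761799 − 0.261799 = 0.500000
ω = Δθ/dt = 0.500000/1.0 = 0.5000
R = Δx/(sin θ' − sin θ) = 0.5000
v = R·ω = 0.5000·0.5000 = 0.2500

v = 0.2500, ω = 0.5000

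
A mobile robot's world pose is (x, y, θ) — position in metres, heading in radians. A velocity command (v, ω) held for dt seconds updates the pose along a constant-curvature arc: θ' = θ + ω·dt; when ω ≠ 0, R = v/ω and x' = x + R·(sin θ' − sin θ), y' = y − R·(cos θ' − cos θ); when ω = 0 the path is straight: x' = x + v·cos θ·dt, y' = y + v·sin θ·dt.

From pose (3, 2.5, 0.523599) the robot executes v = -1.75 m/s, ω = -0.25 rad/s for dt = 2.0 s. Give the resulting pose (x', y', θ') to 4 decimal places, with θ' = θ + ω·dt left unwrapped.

(-0.3348, 1.5641, 0.0236)

θ' = 0.5236 + -0.25·2.0 = 0.0236
R = v/ω = -1.75/-0.25 = 7.0000
x' = 3 + 7.0000·(sin 0.0236 − sin 0.5236) = -0.3348
y' = 2.5 − 7.0000·(cos 0.0236 − cos 0.5236) = 1.5641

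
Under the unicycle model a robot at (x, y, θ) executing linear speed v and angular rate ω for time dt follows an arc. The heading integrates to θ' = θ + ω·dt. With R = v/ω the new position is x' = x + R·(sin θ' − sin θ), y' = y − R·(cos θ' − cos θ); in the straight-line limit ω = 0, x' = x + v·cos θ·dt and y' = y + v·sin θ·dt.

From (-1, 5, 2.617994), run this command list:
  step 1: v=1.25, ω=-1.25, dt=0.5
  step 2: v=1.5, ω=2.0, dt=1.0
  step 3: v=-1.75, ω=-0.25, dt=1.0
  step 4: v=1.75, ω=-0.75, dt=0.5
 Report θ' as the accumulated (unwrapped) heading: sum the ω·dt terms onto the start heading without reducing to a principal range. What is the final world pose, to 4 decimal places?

(-2.1521, 6.4526, 3.3680)

step 1: θ'=1.9930 (R=-1.0000) → pose (-1.4122, 5.4563, 1.9930)
step 2: θ'=3.9930 (R=0.7500) → pose (-2.6605, 5.6431, 3.9930)
step 3: θ'=3.7430 (R=7.0000) → pose (-1.3556, 6.8024, 3.7430)
step 4: θ'=3.3680 (R=-2.3333) → pose (-2.1521, 6.4526, 3.3680)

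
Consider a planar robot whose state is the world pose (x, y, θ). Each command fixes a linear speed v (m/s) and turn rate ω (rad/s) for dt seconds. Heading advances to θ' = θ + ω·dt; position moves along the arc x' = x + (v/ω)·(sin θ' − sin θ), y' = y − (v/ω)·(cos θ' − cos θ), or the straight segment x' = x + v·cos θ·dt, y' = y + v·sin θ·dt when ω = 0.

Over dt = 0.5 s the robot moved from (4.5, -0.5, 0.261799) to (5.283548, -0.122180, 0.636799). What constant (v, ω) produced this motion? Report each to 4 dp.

v = 1.7500, ω = 0.7500

Δθ = 0.636799 − 0.261799 = 0.375000
ω = Δθ/dt = 0.375000/0.5 = 0.7500
R = Δx/(sin θ' − sin θ) = 2.3333
v = R·ω = 2.3333·0.7500 = 1.7500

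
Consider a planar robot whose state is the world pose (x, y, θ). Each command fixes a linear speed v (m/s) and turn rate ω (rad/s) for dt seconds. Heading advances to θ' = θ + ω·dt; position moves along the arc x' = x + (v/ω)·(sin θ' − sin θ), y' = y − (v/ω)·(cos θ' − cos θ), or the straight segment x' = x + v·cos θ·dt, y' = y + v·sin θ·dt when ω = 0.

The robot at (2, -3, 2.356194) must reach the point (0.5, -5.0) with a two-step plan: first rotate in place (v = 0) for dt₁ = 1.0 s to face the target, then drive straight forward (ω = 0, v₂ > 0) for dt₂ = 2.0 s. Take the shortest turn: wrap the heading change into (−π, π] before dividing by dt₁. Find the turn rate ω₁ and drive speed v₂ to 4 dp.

heading to target = atan2(-5−-3, 0.5−2) = -2.2143
Δθ = wrap(-2.2143 − 2.3562) = 1.7127; ω₁ = Δθ/dt₁ = 1.7127
distance = √((0.5−2)² + (-5−-3)²) = 2.5000; v₂ = distance/dt₂ = 1.2500

ω₁ = 1.7127, v₂ = 1.2500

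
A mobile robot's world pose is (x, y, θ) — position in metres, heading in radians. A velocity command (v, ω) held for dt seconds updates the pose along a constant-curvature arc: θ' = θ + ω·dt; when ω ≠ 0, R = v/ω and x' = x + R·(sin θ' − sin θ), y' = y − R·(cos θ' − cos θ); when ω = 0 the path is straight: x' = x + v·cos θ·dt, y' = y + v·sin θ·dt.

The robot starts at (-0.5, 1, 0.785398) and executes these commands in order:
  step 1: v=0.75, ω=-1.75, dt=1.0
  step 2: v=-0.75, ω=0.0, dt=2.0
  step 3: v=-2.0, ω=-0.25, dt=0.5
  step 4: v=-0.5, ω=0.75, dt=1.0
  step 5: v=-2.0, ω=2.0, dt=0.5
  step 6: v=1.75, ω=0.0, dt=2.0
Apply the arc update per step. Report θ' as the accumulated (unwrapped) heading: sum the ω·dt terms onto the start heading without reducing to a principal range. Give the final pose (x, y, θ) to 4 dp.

step 1: θ'=-0.9646 (R=-0.4286) → pose (0.1553, 0.9411, -0.9646)
step 2: θ'=-0.9646 (straight) → pose (-0.6994, 2.1739, -0.9646)
step 3: θ'=-1.0896 (R=8.0000) → pose (-1.2163, 3.0291, -1.0896)
step 4: θ'=-0.3396 (R=-0.6667) → pose (-1.5852, 3.3491, -0.3396)
step 5: θ'=0.6604 (R=-1.0000) → pose (-2.5318, 3.1960, 0.6604)
step 6: θ'=0.6604 (straight) → pose (0.2324, 5.3430, 0.6604)

(0.2324, 5.3430, 0.6604)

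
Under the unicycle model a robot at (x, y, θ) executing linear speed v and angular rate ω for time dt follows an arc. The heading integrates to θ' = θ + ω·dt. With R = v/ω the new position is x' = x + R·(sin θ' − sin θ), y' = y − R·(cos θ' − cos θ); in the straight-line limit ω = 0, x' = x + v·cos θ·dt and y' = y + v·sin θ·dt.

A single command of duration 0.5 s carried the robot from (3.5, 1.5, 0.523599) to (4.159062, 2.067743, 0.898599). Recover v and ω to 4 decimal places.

Δθ = 0.898599 − 0.523599 = 0.375000
ω = Δθ/dt = 0.375000/0.5 = 0.7500
R = Δx/(sin θ' − sin θ) = 2.3333
v = R·ω = 2.3333·0.7500 = 1.7500

v = 1.7500, ω = 0.7500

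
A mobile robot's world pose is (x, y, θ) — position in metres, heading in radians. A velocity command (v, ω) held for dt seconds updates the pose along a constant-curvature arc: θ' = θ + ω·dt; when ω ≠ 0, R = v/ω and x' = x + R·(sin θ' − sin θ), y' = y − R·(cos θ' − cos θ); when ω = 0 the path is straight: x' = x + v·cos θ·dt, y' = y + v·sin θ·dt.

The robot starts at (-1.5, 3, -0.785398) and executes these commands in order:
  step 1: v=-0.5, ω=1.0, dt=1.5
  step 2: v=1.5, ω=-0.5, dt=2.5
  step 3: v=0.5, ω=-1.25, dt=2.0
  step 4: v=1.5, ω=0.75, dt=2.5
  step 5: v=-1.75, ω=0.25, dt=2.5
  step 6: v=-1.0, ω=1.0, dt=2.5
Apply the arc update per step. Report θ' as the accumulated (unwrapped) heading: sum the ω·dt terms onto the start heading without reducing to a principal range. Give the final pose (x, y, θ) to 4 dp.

step 1: θ'=0.7146 (R=-0.5000) → pose (-2.1812, 3.0241, 0.7146)
step 2: θ'=-0.5354 (R=-3.0000) → pose (1.3153, 3.3383, -0.5354)
step 3: θ'=-3.0354 (R=-0.4000) → pose (1.1536, 2.5965, -3.0354)
step 4: θ'=-1.1604 (R=2.0000) → pose (-0.4683, -0.1902, -1.1604)
step 5: θ'=-0.5354 (R=-7.0000) → pose (-3.3158, 3.0374, -0.5354)
step 6: θ'=1.9646 (R=-1.0000) → pose (-4.7494, 1.7937, 1.9646)

(-4.7494, 1.7937, 1.9646)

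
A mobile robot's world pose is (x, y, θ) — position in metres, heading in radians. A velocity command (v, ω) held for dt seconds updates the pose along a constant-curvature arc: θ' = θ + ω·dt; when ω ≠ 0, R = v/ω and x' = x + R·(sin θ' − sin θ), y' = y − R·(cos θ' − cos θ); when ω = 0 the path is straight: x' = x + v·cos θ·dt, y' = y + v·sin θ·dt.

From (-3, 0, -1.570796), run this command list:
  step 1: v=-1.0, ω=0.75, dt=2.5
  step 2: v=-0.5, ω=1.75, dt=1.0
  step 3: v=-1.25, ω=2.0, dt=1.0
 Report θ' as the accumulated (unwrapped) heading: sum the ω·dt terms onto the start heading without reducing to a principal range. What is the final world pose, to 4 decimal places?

(-3.8523, 0.7749, 4.0542)

step 1: θ'=0.3042 (R=-1.3333) → pose (-4.7327, 1.2721, 0.3042)
step 2: θ'=2.0542 (R=-0.2857) → pose (-4.9001, 0.8667, 2.0542)
step 3: θ'=4.0542 (R=-0.6250) → pose (-3.8523, 0.7749, 4.0542)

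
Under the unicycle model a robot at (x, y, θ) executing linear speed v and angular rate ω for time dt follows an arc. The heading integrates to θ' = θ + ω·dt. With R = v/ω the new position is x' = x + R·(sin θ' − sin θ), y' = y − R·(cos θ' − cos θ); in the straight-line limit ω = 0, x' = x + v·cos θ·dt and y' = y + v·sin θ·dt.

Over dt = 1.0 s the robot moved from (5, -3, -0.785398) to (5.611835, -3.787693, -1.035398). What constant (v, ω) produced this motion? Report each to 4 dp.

v = 1.0000, ω = -0.2500

Δθ = -1.035398 − -0.785398 = -0.250000
ω = Δθ/dt = -0.250000/1.0 = -0.2500
R = −Δy/(cos θ' − cos θ) = -4.0000
v = R·ω = -4.0000·-0.2500 = 1.0000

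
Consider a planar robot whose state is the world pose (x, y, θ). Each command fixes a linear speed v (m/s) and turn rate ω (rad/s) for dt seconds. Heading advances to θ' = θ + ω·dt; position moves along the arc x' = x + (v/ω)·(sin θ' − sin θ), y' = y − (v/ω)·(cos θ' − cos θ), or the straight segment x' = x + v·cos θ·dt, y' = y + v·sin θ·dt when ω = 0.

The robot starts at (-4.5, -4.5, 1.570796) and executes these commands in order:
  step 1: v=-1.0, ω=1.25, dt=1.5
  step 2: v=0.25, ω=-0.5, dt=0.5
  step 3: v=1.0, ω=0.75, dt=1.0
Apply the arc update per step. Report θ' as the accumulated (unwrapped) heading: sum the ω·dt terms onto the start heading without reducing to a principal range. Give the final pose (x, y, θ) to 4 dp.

(-4.4712, -5.6920, 3.9458)

step 1: θ'=3.4458 (R=-0.8000) → pose (-3.4604, -5.2633, 3.4458)
step 2: θ'=3.1958 (R=-0.5000) → pose (-3.5831, -5.2855, 3.1958)
step 3: θ'=3.9458 (R=1.3333) → pose (-4.4712, -5.6920, 3.9458)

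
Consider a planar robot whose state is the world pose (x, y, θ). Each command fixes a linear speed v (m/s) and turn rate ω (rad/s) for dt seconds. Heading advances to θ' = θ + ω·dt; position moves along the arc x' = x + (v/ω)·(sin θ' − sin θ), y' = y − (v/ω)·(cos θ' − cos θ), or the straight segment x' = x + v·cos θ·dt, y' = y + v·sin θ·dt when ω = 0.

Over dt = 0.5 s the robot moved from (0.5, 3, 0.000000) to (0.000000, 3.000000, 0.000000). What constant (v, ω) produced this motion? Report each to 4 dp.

Δθ = 0.000000 − 0.000000 = 0.000000
ω = Δθ/dt = 0.000000/0.5 = 0.0000
ω = 0 → v = (Δx·cos θ + Δy·sin θ)/dt = -1.0000

v = -1.0000, ω = 0.0000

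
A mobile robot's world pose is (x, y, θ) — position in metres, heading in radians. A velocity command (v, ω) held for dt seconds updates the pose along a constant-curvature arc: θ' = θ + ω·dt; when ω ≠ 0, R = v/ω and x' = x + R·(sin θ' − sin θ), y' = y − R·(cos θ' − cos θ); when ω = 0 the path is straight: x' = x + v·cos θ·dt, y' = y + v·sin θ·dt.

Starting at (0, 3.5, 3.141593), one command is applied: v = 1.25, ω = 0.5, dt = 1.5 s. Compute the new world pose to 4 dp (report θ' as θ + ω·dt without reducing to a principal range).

θ' = 3.1416 + 0.5·1.5 = 3.8916
R = v/ω = 1.25/0.5 = 2.5000
x' = 0 + 2.5000·(sin 3.8916 − sin 3.1416) = -1.7041
y' = 3.5 − 2.5000·(cos 3.8916 − cos 3.1416) = 2.8292

(-1.7041, 2.8292, 3.8916)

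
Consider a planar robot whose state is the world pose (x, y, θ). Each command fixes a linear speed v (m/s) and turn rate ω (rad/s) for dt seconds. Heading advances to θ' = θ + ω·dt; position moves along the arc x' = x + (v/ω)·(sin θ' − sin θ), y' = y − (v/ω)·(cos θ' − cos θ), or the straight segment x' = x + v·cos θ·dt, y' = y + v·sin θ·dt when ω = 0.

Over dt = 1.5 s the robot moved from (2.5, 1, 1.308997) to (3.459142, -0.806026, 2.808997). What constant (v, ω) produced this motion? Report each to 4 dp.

v = -1.5000, ω = 1.0000

Δθ = 2.808997 − 1.308997 = 1.500000
ω = Δθ/dt = 1.500000/1.5 = 1.0000
R = −Δy/(cos θ' − cos θ) = -1.5000
v = R·ω = -1.5000·1.0000 = -1.5000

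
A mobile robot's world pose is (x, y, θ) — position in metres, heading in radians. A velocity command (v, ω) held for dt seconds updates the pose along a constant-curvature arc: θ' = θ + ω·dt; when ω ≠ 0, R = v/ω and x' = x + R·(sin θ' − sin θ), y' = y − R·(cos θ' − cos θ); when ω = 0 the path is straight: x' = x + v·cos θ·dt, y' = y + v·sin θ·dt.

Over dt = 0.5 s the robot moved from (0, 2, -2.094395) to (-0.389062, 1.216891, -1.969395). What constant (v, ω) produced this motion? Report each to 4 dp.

v = 1.7500, ω = 0.2500

Δθ = -1.969395 − -2.094395 = 0.125000
ω = Δθ/dt = 0.125000/0.5 = 0.2500
R = −Δy/(cos θ' − cos θ) = 7.0000
v = R·ω = 7.0000·0.2500 = 1.7500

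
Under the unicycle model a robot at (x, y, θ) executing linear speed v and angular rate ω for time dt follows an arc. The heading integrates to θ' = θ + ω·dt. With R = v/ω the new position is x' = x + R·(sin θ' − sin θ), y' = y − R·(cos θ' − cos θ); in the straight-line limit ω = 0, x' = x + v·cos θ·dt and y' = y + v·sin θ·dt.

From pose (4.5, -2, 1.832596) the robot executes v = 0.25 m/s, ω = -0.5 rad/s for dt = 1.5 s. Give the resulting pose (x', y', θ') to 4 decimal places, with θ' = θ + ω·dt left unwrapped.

θ' = 1.8326 + -0.5·1.5 = 1.0826
R = v/ω = 0.25/-0.5 = -0.5000
x' = 4.5 + -0.5000·(sin 1.0826 − sin 1.8326) = 4.5414
y' = -2 − -0.5000·(cos 1.0826 − cos 1.8326) = -1.6361

(4.5414, -1.6361, 1.0826)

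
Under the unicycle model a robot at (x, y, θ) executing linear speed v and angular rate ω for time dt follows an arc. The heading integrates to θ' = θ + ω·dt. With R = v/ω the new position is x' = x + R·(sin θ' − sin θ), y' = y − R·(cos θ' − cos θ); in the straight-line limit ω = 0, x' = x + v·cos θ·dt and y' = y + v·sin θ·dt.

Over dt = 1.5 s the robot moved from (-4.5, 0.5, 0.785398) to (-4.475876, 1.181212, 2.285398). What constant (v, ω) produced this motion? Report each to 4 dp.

v = 0.5000, ω = 1.0000

Δθ = 2.285398 − 0.785398 = 1.500000
ω = Δθ/dt = 1.500000/1.5 = 1.0000
R = −Δy/(cos θ' − cos θ) = 0.5000
v = R·ω = 0.5000·1.0000 = 0.5000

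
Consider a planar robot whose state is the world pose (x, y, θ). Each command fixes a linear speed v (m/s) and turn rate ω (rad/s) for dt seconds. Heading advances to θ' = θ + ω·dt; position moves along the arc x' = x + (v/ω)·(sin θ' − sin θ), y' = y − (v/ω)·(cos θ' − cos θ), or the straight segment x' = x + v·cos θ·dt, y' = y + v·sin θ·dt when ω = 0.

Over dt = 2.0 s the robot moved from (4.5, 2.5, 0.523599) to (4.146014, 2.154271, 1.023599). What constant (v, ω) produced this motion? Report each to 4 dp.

v = -0.2500, ω = 0.2500

Δθ = 1.023599 − 0.523599 = 0.500000
ω = Δθ/dt = 0.500000/2.0 = 0.2500
R = Δx/(sin θ' − sin θ) = -1.0000
v = R·ω = -1.0000·0.2500 = -0.2500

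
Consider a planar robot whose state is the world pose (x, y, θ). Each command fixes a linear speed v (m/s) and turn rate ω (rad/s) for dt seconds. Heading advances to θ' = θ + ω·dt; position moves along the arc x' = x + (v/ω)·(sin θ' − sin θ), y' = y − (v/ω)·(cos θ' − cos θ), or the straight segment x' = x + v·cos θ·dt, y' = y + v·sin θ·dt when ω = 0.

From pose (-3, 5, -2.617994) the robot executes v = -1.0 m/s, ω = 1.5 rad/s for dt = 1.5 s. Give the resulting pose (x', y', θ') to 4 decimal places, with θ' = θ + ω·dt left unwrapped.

θ' = -2.6180 + 1.5·1.5 = -0.3680
R = v/ω = -1.0/1.5 = -0.6667
x' = -3 + -0.6667·(sin -0.3680 − sin -2.6180) = -3.0935
y' = 5 − -0.6667·(cos -0.3680 − cos -2.6180) = 6.1994

(-3.0935, 6.1994, -0.3680)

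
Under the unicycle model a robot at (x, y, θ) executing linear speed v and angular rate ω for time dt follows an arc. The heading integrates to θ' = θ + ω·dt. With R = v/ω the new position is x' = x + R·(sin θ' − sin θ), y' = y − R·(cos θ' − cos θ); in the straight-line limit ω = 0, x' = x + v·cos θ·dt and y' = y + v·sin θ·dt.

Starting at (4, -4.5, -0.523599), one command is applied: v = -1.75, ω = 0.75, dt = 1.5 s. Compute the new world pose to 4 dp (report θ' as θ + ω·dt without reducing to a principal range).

θ' = -0.5236 + 0.75·1.5 = 0.6014
R = v/ω = -1.75/0.75 = -2.3333
x' = 4 + -2.3333·(sin 0.6014 − sin -0.5236) = 1.5131
y' = -4.5 − -2.3333·(cos 0.6014 − cos -0.5236) = -4.5968

(1.5131, -4.5968, 0.6014)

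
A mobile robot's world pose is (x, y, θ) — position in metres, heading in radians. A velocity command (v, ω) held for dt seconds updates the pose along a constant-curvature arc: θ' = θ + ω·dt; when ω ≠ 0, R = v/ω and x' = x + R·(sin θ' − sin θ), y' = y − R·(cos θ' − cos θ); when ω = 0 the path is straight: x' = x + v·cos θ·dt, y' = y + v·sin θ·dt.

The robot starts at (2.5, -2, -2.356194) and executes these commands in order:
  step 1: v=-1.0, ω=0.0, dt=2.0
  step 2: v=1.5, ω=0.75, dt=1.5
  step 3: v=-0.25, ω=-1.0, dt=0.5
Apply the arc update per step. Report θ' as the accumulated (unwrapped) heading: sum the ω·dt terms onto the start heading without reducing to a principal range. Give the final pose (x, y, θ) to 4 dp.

(3.4316, -2.5430, -1.7312)

step 1: θ'=-2.3562 (straight) → pose (3.9142, -0.5858, -2.3562)
step 2: θ'=-1.2312 (R=2.0000) → pose (3.4427, -2.6662, -1.2312)
step 3: θ'=-1.7312 (R=0.2500) → pose (3.4316, -2.5430, -1.7312)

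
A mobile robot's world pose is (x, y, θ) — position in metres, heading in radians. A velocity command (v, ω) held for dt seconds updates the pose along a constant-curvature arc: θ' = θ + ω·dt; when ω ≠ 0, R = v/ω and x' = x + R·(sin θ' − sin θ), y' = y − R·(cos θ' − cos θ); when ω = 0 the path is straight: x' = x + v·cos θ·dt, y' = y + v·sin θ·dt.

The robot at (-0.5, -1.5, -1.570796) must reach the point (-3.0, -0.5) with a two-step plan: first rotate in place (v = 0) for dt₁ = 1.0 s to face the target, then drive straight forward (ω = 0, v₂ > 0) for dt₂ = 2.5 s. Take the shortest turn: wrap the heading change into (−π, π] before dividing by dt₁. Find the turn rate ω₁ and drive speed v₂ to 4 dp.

ω₁ = -1.9513, v₂ = 1.0770

heading to target = atan2(-0.5−-1.5, -3−-0.5) = 2.7611
Δθ = wrap(2.7611 − -1.5708) = -1.9513; ω₁ = Δθ/dt₁ = -1.9513
distance = √((-3−-0.5)² + (-0.5−-1.5)²) = 2.6926; v₂ = distance/dt₂ = 1.0770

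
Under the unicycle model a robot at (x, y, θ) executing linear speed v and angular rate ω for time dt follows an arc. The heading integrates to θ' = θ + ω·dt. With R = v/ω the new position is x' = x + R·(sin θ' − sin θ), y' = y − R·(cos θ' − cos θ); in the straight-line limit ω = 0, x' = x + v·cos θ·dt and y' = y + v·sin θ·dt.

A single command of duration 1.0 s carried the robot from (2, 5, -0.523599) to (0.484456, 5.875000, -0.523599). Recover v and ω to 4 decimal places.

Δθ = -0.523599 − -0.523599 = 0.000000
ω = Δθ/dt = 0.000000/1.0 = 0.0000
ω = 0 → v = (Δx·cos θ + Δy·sin θ)/dt = -1.7500

v = -1.7500, ω = 0.0000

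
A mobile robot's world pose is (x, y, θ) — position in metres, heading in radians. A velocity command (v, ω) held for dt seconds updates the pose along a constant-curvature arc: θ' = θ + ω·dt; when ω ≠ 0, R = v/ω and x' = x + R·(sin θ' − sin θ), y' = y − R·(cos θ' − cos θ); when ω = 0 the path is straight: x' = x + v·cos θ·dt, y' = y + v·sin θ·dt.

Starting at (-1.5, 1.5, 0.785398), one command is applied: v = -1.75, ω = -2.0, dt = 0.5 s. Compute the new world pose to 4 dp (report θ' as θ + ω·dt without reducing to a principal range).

θ' = 0.7854 + -2.0·0.5 = -0.2146
R = v/ω = -1.75/-2.0 = 0.8750
x' = -1.5 + 0.8750·(sin -0.2146 − sin 0.7854) = -2.3051
y' = 1.5 − 0.8750·(cos -0.2146 − cos 0.7854) = 1.2638

(-2.3051, 1.2638, -0.2146)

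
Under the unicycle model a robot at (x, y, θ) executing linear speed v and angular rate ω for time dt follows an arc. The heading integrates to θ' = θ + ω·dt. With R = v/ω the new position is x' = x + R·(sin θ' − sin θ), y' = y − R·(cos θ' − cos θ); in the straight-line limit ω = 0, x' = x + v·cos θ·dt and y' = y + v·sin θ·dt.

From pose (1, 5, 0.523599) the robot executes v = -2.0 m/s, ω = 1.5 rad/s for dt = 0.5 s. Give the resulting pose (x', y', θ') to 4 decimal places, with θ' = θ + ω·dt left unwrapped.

θ' = 0.5236 + 1.5·0.5 = 1.2736
R = v/ω = -2.0/1.5 = -1.3333
x' = 1 + -1.3333·(sin 1.2736 − sin 0.5236) = 0.3918
y' = 5 − -1.3333·(cos 1.2736 − cos 0.5236) = 4.2358

(0.3918, 4.2358, 1.2736)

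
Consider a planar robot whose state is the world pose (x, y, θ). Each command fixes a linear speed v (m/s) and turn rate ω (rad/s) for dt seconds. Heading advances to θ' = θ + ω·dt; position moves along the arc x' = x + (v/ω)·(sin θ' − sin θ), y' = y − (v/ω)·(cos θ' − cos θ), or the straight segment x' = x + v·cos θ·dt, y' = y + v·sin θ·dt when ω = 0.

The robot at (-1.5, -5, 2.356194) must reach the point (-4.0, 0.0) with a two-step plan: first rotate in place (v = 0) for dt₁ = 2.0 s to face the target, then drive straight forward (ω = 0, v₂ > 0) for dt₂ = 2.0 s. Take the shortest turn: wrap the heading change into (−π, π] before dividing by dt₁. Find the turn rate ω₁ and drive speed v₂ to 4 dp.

ω₁ = -0.1609, v₂ = 2.7951

heading to target = atan2(0−-5, -4−-1.5) = 2.0344
Δθ = wrap(2.0344 − 2.3562) = -0.3218; ω₁ = Δθ/dt₁ = -0.1609
distance = √((-4−-1.5)² + (0−-5)²) = 5.5902; v₂ = distance/dt₂ = 2.7951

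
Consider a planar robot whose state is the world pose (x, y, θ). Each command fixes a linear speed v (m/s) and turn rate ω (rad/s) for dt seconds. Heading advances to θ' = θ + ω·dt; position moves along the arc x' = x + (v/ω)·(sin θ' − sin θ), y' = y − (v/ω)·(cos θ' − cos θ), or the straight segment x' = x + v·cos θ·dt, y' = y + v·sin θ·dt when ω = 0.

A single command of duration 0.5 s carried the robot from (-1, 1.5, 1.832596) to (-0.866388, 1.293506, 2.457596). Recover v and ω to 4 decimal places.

v = -0.5000, ω = 1.2500

Δθ = 2.457596 − 1.832596 = 0.625000
ω = Δθ/dt = 0.625000/0.5 = 1.2500
R = −Δy/(cos θ' − cos θ) = -0.4000
v = R·ω = -0.4000·1.2500 = -0.5000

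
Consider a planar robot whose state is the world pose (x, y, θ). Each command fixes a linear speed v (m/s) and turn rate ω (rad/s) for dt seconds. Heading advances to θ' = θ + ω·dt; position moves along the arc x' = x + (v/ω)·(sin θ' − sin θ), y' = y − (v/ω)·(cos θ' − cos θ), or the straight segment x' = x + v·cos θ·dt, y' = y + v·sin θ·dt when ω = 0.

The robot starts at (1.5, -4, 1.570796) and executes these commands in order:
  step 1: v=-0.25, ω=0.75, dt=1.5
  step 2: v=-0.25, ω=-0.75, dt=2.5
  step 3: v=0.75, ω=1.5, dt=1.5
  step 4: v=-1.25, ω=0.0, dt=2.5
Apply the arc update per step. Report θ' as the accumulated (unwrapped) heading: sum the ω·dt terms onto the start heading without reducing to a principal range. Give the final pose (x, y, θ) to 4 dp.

step 1: θ'=2.6958 (R=-0.3333) → pose (1.6896, -4.3008, 2.6958)
step 2: θ'=0.8208 (R=0.3333) → pose (1.7898, -4.8287, 0.8208)
step 3: θ'=3.0708 (R=0.5000) → pose (1.4593, -3.9892, 3.0708)
step 4: θ'=3.0708 (straight) → pose (4.5765, -4.2102, 3.0708)

(4.5765, -4.2102, 3.0708)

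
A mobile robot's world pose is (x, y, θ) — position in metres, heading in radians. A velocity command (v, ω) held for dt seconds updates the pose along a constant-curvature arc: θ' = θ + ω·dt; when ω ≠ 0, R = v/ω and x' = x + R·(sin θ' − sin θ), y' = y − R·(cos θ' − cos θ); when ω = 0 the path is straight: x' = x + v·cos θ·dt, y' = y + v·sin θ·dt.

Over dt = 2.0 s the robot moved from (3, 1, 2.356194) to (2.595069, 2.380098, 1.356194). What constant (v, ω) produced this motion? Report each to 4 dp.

Δθ = 1.356194 − 2.356194 = -1.000000
ω = Δθ/dt = -1.000000/2.0 = -0.5000
R = −Δy/(cos θ' − cos θ) = -1.5000
v = R·ω = -1.5000·-0.5000 = 0.7500

v = 0.7500, ω = -0.5000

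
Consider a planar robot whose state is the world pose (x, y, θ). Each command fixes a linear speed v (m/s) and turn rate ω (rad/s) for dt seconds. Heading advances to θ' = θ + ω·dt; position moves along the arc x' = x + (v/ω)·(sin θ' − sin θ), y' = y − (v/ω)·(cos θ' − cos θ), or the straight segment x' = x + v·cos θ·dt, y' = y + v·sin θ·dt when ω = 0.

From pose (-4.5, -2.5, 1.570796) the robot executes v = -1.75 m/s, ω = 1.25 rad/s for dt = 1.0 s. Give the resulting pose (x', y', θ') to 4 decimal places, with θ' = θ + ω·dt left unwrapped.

θ' = 1.5708 + 1.25·1.0 = 2.8208
R = v/ω = -1.75/1.25 = -1.4000
x' = -4.5 + -1.4000·(sin 2.8208 − sin 1.5708) = -3.5415
y' = -2.5 − -1.4000·(cos 2.8208 − cos 1.5708) = -3.8286

(-3.5415, -3.8286, 2.8208)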